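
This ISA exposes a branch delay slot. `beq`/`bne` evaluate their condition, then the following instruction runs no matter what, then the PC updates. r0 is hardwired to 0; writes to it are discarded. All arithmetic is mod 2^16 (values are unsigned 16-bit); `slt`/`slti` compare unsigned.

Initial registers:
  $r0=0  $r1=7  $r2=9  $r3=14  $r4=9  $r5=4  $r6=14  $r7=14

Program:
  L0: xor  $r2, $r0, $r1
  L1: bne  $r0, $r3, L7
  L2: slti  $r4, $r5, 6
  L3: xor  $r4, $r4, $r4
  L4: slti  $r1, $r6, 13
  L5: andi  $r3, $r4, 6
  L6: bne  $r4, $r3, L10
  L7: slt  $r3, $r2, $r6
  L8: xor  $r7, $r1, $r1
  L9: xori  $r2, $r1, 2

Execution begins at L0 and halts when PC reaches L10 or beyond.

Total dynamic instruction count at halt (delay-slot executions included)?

[0] xor  $r2, $r0, $r1  →  {$r0:0, $r1:7, $r2:7, $r3:14, $r4:9, $r5:4, $r6:14, $r7:14}
[1] bne  $r0, $r3, L7  →  {$r0:0, $r1:7, $r2:7, $r3:14, $r4:9, $r5:4, $r6:14, $r7:14}  ⟨branch taken⟩
[2] slti  $r4, $r5, 6  →  {$r0:0, $r1:7, $r2:7, $r3:14, $r4:1, $r5:4, $r6:14, $r7:14}
[7] slt  $r3, $r2, $r6  →  {$r0:0, $r1:7, $r2:7, $r3:1, $r4:1, $r5:4, $r6:14, $r7:14}
[8] xor  $r7, $r1, $r1  →  {$r0:0, $r1:7, $r2:7, $r3:1, $r4:1, $r5:4, $r6:14, $r7:0}
[9] xori  $r2, $r1, 2  →  {$r0:0, $r1:7, $r2:5, $r3:1, $r4:1, $r5:4, $r6:14, $r7:0}

6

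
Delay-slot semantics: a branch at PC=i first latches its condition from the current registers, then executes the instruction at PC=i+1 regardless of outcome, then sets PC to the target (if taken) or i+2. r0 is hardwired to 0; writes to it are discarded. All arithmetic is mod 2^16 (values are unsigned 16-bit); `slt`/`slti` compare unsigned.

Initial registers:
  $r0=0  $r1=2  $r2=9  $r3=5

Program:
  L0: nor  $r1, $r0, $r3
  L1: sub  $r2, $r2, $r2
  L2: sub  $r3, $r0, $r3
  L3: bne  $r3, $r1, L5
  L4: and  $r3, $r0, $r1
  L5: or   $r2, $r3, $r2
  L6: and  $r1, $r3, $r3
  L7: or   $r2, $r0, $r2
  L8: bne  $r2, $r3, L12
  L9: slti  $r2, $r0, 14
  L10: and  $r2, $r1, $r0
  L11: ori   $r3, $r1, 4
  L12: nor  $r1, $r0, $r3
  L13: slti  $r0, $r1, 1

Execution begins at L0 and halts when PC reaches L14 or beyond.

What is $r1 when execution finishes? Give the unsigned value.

[0] nor  $r1, $r0, $r3  →  {$r0:0, $r1:65530, $r2:9, $r3:5}
[1] sub  $r2, $r2, $r2  →  {$r0:0, $r1:65530, $r2:0, $r3:5}
[2] sub  $r3, $r0, $r3  →  {$r0:0, $r1:65530, $r2:0, $r3:65531}
[3] bne  $r3, $r1, L5  →  {$r0:0, $r1:65530, $r2:0, $r3:65531}  ⟨branch taken⟩
[4] and  $r3, $r0, $r1  →  {$r0:0, $r1:65530, $r2:0, $r3:0}
[5] or   $r2, $r3, $r2  →  {$r0:0, $r1:65530, $r2:0, $r3:0}
[6] and  $r1, $r3, $r3  →  {$r0:0, $r1:0, $r2:0, $r3:0}
[7] or   $r2, $r0, $r2  →  {$r0:0, $r1:0, $r2:0, $r3:0}
[8] bne  $r2, $r3, L12  →  {$r0:0, $r1:0, $r2:0, $r3:0}  ⟨branch fallthrough⟩
[9] slti  $r2, $r0, 14  →  {$r0:0, $r1:0, $r2:1, $r3:0}
[10] and  $r2, $r1, $r0  →  {$r0:0, $r1:0, $r2:0, $r3:0}
[11] ori   $r3, $r1, 4  →  {$r0:0, $r1:0, $r2:0, $r3:4}
[12] nor  $r1, $r0, $r3  →  {$r0:0, $r1:65531, $r2:0, $r3:4}
[13] slti  $r0, $r1, 1  →  {$r0:0, $r1:65531, $r2:0, $r3:4}

65531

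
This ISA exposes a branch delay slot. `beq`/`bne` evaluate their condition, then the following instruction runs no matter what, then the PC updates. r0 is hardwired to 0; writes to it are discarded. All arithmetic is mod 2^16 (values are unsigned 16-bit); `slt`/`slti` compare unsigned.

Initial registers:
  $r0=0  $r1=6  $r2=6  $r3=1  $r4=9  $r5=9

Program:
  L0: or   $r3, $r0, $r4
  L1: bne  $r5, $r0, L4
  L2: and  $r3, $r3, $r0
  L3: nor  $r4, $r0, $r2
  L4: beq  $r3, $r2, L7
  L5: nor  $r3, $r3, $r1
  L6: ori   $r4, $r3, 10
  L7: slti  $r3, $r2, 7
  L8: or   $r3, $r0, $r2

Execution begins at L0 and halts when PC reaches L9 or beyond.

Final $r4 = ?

[0] or   $r3, $r0, $r4  →  {$r0:0, $r1:6, $r2:6, $r3:9, $r4:9, $r5:9}
[1] bne  $r5, $r0, L4  →  {$r0:0, $r1:6, $r2:6, $r3:9, $r4:9, $r5:9}  ⟨branch taken⟩
[2] and  $r3, $r3, $r0  →  {$r0:0, $r1:6, $r2:6, $r3:0, $r4:9, $r5:9}
[4] beq  $r3, $r2, L7  →  {$r0:0, $r1:6, $r2:6, $r3:0, $r4:9, $r5:9}  ⟨branch fallthrough⟩
[5] nor  $r3, $r3, $r1  →  {$r0:0, $r1:6, $r2:6, $r3:65529, $r4:9, $r5:9}
[6] ori   $r4, $r3, 10  →  {$r0:0, $r1:6, $r2:6, $r3:65529, $r4:65531, $r5:9}
[7] slti  $r3, $r2, 7  →  {$r0:0, $r1:6, $r2:6, $r3:1, $r4:65531, $r5:9}
[8] or   $r3, $r0, $r2  →  {$r0:0, $r1:6, $r2:6, $r3:6, $r4:65531, $r5:9}

65531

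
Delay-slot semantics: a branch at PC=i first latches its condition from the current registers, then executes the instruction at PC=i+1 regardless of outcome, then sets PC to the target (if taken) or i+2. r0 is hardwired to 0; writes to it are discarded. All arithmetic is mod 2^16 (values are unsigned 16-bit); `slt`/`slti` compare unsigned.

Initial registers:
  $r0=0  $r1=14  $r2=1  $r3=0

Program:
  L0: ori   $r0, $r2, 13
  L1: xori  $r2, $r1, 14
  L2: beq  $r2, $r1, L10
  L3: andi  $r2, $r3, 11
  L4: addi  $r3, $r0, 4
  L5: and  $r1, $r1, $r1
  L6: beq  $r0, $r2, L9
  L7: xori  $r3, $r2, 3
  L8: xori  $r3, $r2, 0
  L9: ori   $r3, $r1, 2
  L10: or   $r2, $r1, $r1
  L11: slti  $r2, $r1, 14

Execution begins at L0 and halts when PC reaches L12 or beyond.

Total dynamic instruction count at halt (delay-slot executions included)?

#0 ori   $r0, $r2, 13 ; 0/14/1/0
#1 xori  $r2, $r1, 14 ; 0/14/0/0
#2 beq  $r2, $r1, L10 ; 0/14/0/0 ; →fallthru
#3 andi  $r2, $r3, 11 ; 0/14/0/0
#4 addi  $r3, $r0, 4 ; 0/14/0/4
#5 and  $r1, $r1, $r1 ; 0/14/0/4
#6 beq  $r0, $r2, L9 ; 0/14/0/4 ; →target
#7 xori  $r3, $r2, 3 ; 0/14/0/3
#9 ori   $r3, $r1, 2 ; 0/14/0/14
#10 or   $r2, $r1, $r1 ; 0/14/14/14
#11 slti  $r2, $r1, 14 ; 0/14/0/14

11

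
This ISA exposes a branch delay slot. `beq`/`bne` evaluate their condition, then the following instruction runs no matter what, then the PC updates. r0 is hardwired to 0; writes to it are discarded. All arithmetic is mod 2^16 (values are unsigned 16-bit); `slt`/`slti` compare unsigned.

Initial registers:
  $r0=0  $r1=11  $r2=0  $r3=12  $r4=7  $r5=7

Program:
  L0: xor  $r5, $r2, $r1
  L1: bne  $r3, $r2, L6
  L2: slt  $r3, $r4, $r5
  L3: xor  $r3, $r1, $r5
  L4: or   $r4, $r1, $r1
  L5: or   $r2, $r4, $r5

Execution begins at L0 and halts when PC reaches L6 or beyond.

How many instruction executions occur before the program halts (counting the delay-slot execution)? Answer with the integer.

3

#0 xor  $r5, $r2, $r1 ; 0/11/0/12/7/11
#1 bne  $r3, $r2, L6 ; 0/11/0/12/7/11 ; →target
#2 slt  $r3, $r4, $r5 ; 0/11/0/1/7/11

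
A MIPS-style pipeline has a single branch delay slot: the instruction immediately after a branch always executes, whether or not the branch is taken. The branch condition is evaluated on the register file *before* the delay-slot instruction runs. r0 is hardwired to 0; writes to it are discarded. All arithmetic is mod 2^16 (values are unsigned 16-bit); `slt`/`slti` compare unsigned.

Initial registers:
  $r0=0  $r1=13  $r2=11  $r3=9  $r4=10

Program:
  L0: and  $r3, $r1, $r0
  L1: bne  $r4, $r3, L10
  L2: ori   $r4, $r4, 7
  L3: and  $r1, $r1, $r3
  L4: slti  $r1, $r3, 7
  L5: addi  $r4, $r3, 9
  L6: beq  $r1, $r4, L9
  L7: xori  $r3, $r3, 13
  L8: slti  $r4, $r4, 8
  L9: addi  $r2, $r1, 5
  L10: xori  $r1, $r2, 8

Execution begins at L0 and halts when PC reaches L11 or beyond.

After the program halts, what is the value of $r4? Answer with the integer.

  step pc=0: and  $r3, $r1, $r0  regs=(0,13,11,0,10)
  step pc=1: bne  $r4, $r3, L10  cond=T  regs=(0,13,11,0,10)
  step pc=2: ori   $r4, $r4, 7  regs=(0,13,11,0,15)
  step pc=10: xori  $r1, $r2, 8  regs=(0,3,11,0,15)

15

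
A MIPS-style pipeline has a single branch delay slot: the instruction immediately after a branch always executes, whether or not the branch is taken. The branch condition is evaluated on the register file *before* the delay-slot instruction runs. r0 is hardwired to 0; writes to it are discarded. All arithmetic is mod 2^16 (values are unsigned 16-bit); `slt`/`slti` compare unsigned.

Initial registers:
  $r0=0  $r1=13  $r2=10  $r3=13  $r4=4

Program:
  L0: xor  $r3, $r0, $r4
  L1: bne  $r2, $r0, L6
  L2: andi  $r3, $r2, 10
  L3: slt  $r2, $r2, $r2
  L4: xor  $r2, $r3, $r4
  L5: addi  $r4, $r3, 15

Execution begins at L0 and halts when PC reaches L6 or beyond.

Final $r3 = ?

10

  step pc=0: xor  $r3, $r0, $r4  regs=(0,13,10,4,4)
  step pc=1: bne  $r2, $r0, L6  cond=T  regs=(0,13,10,4,4)
  step pc=2: andi  $r3, $r2, 10  regs=(0,13,10,10,4)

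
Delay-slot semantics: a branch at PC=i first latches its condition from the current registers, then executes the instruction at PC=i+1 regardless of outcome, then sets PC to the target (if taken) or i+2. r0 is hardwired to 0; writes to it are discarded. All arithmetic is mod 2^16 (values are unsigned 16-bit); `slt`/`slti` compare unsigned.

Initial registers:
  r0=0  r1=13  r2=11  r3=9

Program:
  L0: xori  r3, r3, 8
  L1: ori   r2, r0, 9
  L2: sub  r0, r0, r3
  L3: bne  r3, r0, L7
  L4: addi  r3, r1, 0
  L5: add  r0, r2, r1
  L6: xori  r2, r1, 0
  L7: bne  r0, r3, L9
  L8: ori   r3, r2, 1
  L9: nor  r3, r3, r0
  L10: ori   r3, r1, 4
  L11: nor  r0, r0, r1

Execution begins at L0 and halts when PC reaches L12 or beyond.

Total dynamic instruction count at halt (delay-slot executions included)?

10

[0] xori  r3, r3, 8  →  {r0:0, r1:13, r2:11, r3:1}
[1] ori   r2, r0, 9  →  {r0:0, r1:13, r2:9, r3:1}
[2] sub  r0, r0, r3  →  {r0:0, r1:13, r2:9, r3:1}
[3] bne  r3, r0, L7  →  {r0:0, r1:13, r2:9, r3:1}  ⟨branch taken⟩
[4] addi  r3, r1, 0  →  {r0:0, r1:13, r2:9, r3:13}
[7] bne  r0, r3, L9  →  {r0:0, r1:13, r2:9, r3:13}  ⟨branch taken⟩
[8] ori   r3, r2, 1  →  {r0:0, r1:13, r2:9, r3:9}
[9] nor  r3, r3, r0  →  {r0:0, r1:13, r2:9, r3:65526}
[10] ori   r3, r1, 4  →  {r0:0, r1:13, r2:9, r3:13}
[11] nor  r0, r0, r1  →  {r0:0, r1:13, r2:9, r3:13}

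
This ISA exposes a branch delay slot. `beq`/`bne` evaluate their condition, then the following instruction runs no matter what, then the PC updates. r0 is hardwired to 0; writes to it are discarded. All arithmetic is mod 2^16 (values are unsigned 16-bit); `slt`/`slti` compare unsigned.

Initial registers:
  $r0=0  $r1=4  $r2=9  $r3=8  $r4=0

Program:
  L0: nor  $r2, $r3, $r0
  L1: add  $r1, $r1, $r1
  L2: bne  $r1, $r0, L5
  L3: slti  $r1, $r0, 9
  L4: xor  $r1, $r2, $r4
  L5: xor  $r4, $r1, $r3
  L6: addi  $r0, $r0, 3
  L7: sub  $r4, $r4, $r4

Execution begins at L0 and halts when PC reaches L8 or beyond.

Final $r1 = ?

1

PC=0  nor  $r2, $r3, $r0     | $r0=0 $r1=4 $r2=65527 $r3=8 $r4=0
PC=1  add  $r1, $r1, $r1     | $r0=0 $r1=8 $r2=65527 $r3=8 $r4=0
PC=2  bne  $r1, $r0, L5      | $r0=0 $r1=8 $r2=65527 $r3=8 $r4=0  [TAKEN]
PC=3  slti  $r1, $r0, 9      | $r0=0 $r1=1 $r2=65527 $r3=8 $r4=0
PC=5  xor  $r4, $r1, $r3     | $r0=0 $r1=1 $r2=65527 $r3=8 $r4=9
PC=6  addi  $r0, $r0, 3      | $r0=0 $r1=1 $r2=65527 $r3=8 $r4=9
PC=7  sub  $r4, $r4, $r4     | $r0=0 $r1=1 $r2=65527 $r3=8 $r4=0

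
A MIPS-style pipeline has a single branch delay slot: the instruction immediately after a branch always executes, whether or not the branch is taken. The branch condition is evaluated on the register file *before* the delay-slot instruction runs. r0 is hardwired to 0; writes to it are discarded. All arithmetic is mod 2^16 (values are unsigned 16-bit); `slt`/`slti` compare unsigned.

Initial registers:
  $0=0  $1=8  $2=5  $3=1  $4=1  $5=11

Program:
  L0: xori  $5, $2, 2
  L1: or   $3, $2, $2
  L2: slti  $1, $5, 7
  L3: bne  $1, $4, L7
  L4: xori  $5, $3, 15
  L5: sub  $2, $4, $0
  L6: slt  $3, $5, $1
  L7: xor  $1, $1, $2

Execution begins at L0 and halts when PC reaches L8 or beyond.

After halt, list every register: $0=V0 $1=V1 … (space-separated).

$0=0 $1=5 $2=5 $3=5 $4=1 $5=10

  step pc=0: xori  $5, $2, 2  regs=(0,8,5,1,1,7)
  step pc=1: or   $3, $2, $2  regs=(0,8,5,5,1,7)
  step pc=2: slti  $1, $5, 7  regs=(0,0,5,5,1,7)
  step pc=3: bne  $1, $4, L7  cond=T  regs=(0,0,5,5,1,7)
  step pc=4: xori  $5, $3, 15  regs=(0,0,5,5,1,10)
  step pc=7: xor  $1, $1, $2  regs=(0,5,5,5,1,10)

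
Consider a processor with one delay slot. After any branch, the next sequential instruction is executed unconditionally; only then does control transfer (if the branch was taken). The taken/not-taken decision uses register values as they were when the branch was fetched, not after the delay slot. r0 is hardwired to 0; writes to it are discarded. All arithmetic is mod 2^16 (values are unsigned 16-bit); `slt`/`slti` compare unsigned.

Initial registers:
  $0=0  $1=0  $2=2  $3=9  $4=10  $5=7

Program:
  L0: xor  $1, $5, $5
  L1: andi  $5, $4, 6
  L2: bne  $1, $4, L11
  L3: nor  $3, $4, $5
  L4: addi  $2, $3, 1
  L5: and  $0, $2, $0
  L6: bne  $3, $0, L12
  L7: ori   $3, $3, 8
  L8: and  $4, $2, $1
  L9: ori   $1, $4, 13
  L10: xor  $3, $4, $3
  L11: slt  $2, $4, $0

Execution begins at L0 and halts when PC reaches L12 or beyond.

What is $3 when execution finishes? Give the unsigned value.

PC=0  xor  $1, $5, $5        | $0=0 $1=0 $2=2 $3=9 $4=10 $5=7
PC=1  andi  $5, $4, 6        | $0=0 $1=0 $2=2 $3=9 $4=10 $5=2
PC=2  bne  $1, $4, L11       | $0=0 $1=0 $2=2 $3=9 $4=10 $5=2  [TAKEN]
PC=3  nor  $3, $4, $5        | $0=0 $1=0 $2=2 $3=65525 $4=10 $5=2
PC=11 slt  $2, $4, $0        | $0=0 $1=0 $2=0 $3=65525 $4=10 $5=2

65525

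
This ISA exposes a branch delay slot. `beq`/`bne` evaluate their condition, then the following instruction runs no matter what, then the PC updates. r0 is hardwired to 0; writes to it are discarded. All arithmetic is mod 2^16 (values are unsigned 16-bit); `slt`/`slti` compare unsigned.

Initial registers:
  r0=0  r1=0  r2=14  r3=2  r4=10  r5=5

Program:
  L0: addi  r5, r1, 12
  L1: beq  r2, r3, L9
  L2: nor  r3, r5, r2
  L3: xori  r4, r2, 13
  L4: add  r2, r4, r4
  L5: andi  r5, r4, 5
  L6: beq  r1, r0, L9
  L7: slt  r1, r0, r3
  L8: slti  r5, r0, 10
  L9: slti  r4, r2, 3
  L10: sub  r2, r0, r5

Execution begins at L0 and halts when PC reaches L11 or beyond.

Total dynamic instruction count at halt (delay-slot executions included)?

10

[0] addi  r5, r1, 12  →  {r0:0, r1:0, r2:14, r3:2, r4:10, r5:12}
[1] beq  r2, r3, L9  →  {r0:0, r1:0, r2:14, r3:2, r4:10, r5:12}  ⟨branch fallthrough⟩
[2] nor  r3, r5, r2  →  {r0:0, r1:0, r2:14, r3:65521, r4:10, r5:12}
[3] xori  r4, r2, 13  →  {r0:0, r1:0, r2:14, r3:65521, r4:3, r5:12}
[4] add  r2, r4, r4  →  {r0:0, r1:0, r2:6, r3:65521, r4:3, r5:12}
[5] andi  r5, r4, 5  →  {r0:0, r1:0, r2:6, r3:65521, r4:3, r5:1}
[6] beq  r1, r0, L9  →  {r0:0, r1:0, r2:6, r3:65521, r4:3, r5:1}  ⟨branch taken⟩
[7] slt  r1, r0, r3  →  {r0:0, r1:1, r2:6, r3:65521, r4:3, r5:1}
[9] slti  r4, r2, 3  →  {r0:0, r1:1, r2:6, r3:65521, r4:0, r5:1}
[10] sub  r2, r0, r5  →  {r0:0, r1:1, r2:65535, r3:65521, r4:0, r5:1}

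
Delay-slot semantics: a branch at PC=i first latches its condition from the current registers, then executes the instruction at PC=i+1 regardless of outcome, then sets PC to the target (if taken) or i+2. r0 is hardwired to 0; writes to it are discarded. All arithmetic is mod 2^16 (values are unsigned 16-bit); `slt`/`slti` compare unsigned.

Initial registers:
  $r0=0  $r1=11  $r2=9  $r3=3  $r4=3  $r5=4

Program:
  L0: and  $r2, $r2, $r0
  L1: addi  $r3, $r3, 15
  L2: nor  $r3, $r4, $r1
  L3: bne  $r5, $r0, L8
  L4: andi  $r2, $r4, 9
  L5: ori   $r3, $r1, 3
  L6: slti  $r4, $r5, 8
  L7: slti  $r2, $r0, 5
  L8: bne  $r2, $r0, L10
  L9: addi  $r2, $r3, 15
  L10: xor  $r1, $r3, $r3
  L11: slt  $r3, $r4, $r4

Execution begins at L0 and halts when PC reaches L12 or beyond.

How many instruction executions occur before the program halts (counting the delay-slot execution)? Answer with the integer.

9

[0] and  $r2, $r2, $r0  →  {$r0:0, $r1:11, $r2:0, $r3:3, $r4:3, $r5:4}
[1] addi  $r3, $r3, 15  →  {$r0:0, $r1:11, $r2:0, $r3:18, $r4:3, $r5:4}
[2] nor  $r3, $r4, $r1  →  {$r0:0, $r1:11, $r2:0, $r3:65524, $r4:3, $r5:4}
[3] bne  $r5, $r0, L8  →  {$r0:0, $r1:11, $r2:0, $r3:65524, $r4:3, $r5:4}  ⟨branch taken⟩
[4] andi  $r2, $r4, 9  →  {$r0:0, $r1:11, $r2:1, $r3:65524, $r4:3, $r5:4}
[8] bne  $r2, $r0, L10  →  {$r0:0, $r1:11, $r2:1, $r3:65524, $r4:3, $r5:4}  ⟨branch taken⟩
[9] addi  $r2, $r3, 15  →  {$r0:0, $r1:11, $r2:3, $r3:65524, $r4:3, $r5:4}
[10] xor  $r1, $r3, $r3  →  {$r0:0, $r1:0, $r2:3, $r3:65524, $r4:3, $r5:4}
[11] slt  $r3, $r4, $r4  →  {$r0:0, $r1:0, $r2:3, $r3:0, $r4:3, $r5:4}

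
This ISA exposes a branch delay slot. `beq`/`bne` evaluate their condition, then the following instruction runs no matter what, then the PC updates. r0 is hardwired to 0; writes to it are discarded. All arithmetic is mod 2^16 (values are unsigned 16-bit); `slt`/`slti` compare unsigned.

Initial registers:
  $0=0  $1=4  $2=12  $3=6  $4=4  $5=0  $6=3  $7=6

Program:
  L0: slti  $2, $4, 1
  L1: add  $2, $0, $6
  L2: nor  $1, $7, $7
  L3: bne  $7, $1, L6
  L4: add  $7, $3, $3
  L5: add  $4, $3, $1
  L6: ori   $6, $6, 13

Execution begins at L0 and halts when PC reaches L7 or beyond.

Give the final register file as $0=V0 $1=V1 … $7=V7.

$0=0 $1=65529 $2=3 $3=6 $4=4 $5=0 $6=15 $7=12

PC=0  slti  $2, $4, 1        | $0=0 $1=4 $2=0 $3=6 $4=4 $5=0 $6=3 $7=6
PC=1  add  $2, $0, $6        | $0=0 $1=4 $2=3 $3=6 $4=4 $5=0 $6=3 $7=6
PC=2  nor  $1, $7, $7        | $0=0 $1=65529 $2=3 $3=6 $4=4 $5=0 $6=3 $7=6
PC=3  bne  $7, $1, L6        | $0=0 $1=65529 $2=3 $3=6 $4=4 $5=0 $6=3 $7=6  [TAKEN]
PC=4  add  $7, $3, $3        | $0=0 $1=65529 $2=3 $3=6 $4=4 $5=0 $6=3 $7=12
PC=6  ori   $6, $6, 13       | $0=0 $1=65529 $2=3 $3=6 $4=4 $5=0 $6=15 $7=12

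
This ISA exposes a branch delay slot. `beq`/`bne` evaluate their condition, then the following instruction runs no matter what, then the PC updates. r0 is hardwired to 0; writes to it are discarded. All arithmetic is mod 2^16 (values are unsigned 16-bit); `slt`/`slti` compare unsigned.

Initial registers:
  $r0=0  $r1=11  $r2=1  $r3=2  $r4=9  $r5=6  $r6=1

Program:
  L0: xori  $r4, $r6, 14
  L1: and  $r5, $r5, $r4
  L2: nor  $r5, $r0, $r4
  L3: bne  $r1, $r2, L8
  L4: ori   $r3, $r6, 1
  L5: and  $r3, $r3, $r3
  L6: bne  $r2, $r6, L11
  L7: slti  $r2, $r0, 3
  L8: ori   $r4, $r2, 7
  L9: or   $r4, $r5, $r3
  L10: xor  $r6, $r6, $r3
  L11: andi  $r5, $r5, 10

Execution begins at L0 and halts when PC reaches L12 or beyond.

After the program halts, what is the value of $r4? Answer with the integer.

65521

#0 xori  $r4, $r6, 14 ; 0/11/1/2/15/6/1
#1 and  $r5, $r5, $r4 ; 0/11/1/2/15/6/1
#2 nor  $r5, $r0, $r4 ; 0/11/1/2/15/65520/1
#3 bne  $r1, $r2, L8 ; 0/11/1/2/15/65520/1 ; →target
#4 ori   $r3, $r6, 1 ; 0/11/1/1/15/65520/1
#8 ori   $r4, $r2, 7 ; 0/11/1/1/7/65520/1
#9 or   $r4, $r5, $r3 ; 0/11/1/1/65521/65520/1
#10 xor  $r6, $r6, $r3 ; 0/11/1/1/65521/65520/0
#11 andi  $r5, $r5, 10 ; 0/11/1/1/65521/0/0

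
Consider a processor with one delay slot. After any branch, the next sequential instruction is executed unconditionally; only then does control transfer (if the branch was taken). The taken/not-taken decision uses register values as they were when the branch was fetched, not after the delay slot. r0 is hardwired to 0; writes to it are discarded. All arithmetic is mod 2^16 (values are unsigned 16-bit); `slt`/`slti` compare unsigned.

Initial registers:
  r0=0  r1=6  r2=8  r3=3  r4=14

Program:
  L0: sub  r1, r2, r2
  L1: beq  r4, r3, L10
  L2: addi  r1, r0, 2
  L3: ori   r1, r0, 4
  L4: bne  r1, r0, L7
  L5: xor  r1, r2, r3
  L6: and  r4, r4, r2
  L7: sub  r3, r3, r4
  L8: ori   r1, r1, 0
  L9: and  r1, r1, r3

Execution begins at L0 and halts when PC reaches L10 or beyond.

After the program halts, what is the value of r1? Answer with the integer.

1

#0 sub  r1, r2, r2 ; 0/0/8/3/14
#1 beq  r4, r3, L10 ; 0/0/8/3/14 ; →fallthru
#2 addi  r1, r0, 2 ; 0/2/8/3/14
#3 ori   r1, r0, 4 ; 0/4/8/3/14
#4 bne  r1, r0, L7 ; 0/4/8/3/14 ; →target
#5 xor  r1, r2, r3 ; 0/11/8/3/14
#7 sub  r3, r3, r4 ; 0/11/8/65525/14
#8 ori   r1, r1, 0 ; 0/11/8/65525/14
#9 and  r1, r1, r3 ; 0/1/8/65525/14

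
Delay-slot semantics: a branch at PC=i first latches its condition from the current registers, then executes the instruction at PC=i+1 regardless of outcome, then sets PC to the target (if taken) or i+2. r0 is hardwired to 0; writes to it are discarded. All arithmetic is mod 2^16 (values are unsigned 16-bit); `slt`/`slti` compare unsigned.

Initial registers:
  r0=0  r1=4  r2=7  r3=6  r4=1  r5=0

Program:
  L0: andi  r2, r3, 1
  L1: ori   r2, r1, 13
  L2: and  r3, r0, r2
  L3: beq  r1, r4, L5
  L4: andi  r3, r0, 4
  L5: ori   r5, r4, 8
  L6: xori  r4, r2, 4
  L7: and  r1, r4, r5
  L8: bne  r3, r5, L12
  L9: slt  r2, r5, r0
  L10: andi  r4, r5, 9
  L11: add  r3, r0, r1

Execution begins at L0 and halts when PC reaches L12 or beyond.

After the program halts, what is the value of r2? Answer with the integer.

0

PC=0  andi  r2, r3, 1        | r0=0 r1=4 r2=0 r3=6 r4=1 r5=0
PC=1  ori   r2, r1, 13       | r0=0 r1=4 r2=13 r3=6 r4=1 r5=0
PC=2  and  r3, r0, r2        | r0=0 r1=4 r2=13 r3=0 r4=1 r5=0
PC=3  beq  r1, r4, L5        | r0=0 r1=4 r2=13 r3=0 r4=1 r5=0  [not taken]
PC=4  andi  r3, r0, 4        | r0=0 r1=4 r2=13 r3=0 r4=1 r5=0
PC=5  ori   r5, r4, 8        | r0=0 r1=4 r2=13 r3=0 r4=1 r5=9
PC=6  xori  r4, r2, 4        | r0=0 r1=4 r2=13 r3=0 r4=9 r5=9
PC=7  and  r1, r4, r5        | r0=0 r1=9 r2=13 r3=0 r4=9 r5=9
PC=8  bne  r3, r5, L12       | r0=0 r1=9 r2=13 r3=0 r4=9 r5=9  [TAKEN]
PC=9  slt  r2, r5, r0        | r0=0 r1=9 r2=0 r3=0 r4=9 r5=9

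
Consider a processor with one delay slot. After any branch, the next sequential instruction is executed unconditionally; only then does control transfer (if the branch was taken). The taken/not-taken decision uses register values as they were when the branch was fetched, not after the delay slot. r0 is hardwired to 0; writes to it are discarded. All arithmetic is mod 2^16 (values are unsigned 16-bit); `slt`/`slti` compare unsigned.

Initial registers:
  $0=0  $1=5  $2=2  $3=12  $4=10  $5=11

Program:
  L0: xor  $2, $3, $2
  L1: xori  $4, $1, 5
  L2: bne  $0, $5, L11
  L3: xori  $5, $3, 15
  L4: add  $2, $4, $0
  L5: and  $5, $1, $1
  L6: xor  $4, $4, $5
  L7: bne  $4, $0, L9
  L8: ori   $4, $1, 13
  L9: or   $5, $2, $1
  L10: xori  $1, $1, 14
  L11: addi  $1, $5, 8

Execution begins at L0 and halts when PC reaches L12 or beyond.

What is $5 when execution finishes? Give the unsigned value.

PC=0  xor  $2, $3, $2        | $0=0 $1=5 $2=14 $3=12 $4=10 $5=11
PC=1  xori  $4, $1, 5        | $0=0 $1=5 $2=14 $3=12 $4=0 $5=11
PC=2  bne  $0, $5, L11       | $0=0 $1=5 $2=14 $3=12 $4=0 $5=11  [TAKEN]
PC=3  xori  $5, $3, 15       | $0=0 $1=5 $2=14 $3=12 $4=0 $5=3
PC=11 addi  $1, $5, 8        | $0=0 $1=11 $2=14 $3=12 $4=0 $5=3

3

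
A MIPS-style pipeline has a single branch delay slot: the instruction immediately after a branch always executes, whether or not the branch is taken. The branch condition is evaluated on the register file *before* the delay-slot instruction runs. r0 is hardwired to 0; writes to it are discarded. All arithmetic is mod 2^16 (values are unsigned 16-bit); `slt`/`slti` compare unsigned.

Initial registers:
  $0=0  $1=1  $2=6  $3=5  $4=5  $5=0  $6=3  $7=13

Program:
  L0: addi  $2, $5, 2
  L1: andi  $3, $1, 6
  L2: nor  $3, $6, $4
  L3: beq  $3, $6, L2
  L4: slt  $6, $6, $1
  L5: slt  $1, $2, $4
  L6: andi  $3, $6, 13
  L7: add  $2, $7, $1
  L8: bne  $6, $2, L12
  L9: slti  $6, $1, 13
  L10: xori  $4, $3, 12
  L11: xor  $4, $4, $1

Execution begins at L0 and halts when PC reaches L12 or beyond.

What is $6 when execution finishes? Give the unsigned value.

[0] addi  $2, $5, 2  →  {$0:0, $1:1, $2:2, $3:5, $4:5, $5:0, $6:3, $7:13}
[1] andi  $3, $1, 6  →  {$0:0, $1:1, $2:2, $3:0, $4:5, $5:0, $6:3, $7:13}
[2] nor  $3, $6, $4  →  {$0:0, $1:1, $2:2, $3:65528, $4:5, $5:0, $6:3, $7:13}
[3] beq  $3, $6, L2  →  {$0:0, $1:1, $2:2, $3:65528, $4:5, $5:0, $6:3, $7:13}  ⟨branch fallthrough⟩
[4] slt  $6, $6, $1  →  {$0:0, $1:1, $2:2, $3:65528, $4:5, $5:0, $6:0, $7:13}
[5] slt  $1, $2, $4  →  {$0:0, $1:1, $2:2, $3:65528, $4:5, $5:0, $6:0, $7:13}
[6] andi  $3, $6, 13  →  {$0:0, $1:1, $2:2, $3:0, $4:5, $5:0, $6:0, $7:13}
[7] add  $2, $7, $1  →  {$0:0, $1:1, $2:14, $3:0, $4:5, $5:0, $6:0, $7:13}
[8] bne  $6, $2, L12  →  {$0:0, $1:1, $2:14, $3:0, $4:5, $5:0, $6:0, $7:13}  ⟨branch taken⟩
[9] slti  $6, $1, 13  →  {$0:0, $1:1, $2:14, $3:0, $4:5, $5:0, $6:1, $7:13}

1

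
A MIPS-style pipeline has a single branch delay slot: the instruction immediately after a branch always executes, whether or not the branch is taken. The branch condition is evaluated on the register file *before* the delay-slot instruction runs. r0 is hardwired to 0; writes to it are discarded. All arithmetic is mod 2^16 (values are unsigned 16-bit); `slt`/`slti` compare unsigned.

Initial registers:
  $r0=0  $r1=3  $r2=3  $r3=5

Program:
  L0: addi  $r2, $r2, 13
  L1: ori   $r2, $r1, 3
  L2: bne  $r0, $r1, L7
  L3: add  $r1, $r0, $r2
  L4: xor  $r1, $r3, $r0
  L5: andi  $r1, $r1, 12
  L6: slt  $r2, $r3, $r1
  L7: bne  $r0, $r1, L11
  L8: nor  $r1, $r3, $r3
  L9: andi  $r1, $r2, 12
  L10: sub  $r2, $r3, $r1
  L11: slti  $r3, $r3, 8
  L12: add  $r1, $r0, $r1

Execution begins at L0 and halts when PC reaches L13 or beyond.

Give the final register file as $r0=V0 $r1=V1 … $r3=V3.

[0] addi  $r2, $r2, 13  →  {$r0:0, $r1:3, $r2:16, $r3:5}
[1] ori   $r2, $r1, 3  →  {$r0:0, $r1:3, $r2:3, $r3:5}
[2] bne  $r0, $r1, L7  →  {$r0:0, $r1:3, $r2:3, $r3:5}  ⟨branch taken⟩
[3] add  $r1, $r0, $r2  →  {$r0:0, $r1:3, $r2:3, $r3:5}
[7] bne  $r0, $r1, L11  →  {$r0:0, $r1:3, $r2:3, $r3:5}  ⟨branch taken⟩
[8] nor  $r1, $r3, $r3  →  {$r0:0, $r1:65530, $r2:3, $r3:5}
[11] slti  $r3, $r3, 8  →  {$r0:0, $r1:65530, $r2:3, $r3:1}
[12] add  $r1, $r0, $r1  →  {$r0:0, $r1:65530, $r2:3, $r3:1}

$r0=0 $r1=65530 $r2=3 $r3=1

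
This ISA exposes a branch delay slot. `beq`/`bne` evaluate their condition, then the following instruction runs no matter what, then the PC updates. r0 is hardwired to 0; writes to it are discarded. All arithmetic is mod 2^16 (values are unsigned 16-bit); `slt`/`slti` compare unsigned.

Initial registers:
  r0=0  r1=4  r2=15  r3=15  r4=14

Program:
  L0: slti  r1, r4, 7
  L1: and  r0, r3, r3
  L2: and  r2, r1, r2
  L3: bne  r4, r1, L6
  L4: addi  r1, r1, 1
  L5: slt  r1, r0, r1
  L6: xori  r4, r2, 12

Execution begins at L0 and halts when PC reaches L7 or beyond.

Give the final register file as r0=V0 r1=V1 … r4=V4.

r0=0 r1=1 r2=0 r3=15 r4=12

PC=0  slti  r1, r4, 7        | r0=0 r1=0 r2=15 r3=15 r4=14
PC=1  and  r0, r3, r3        | r0=0 r1=0 r2=15 r3=15 r4=14
PC=2  and  r2, r1, r2        | r0=0 r1=0 r2=0 r3=15 r4=14
PC=3  bne  r4, r1, L6        | r0=0 r1=0 r2=0 r3=15 r4=14  [TAKEN]
PC=4  addi  r1, r1, 1        | r0=0 r1=1 r2=0 r3=15 r4=14
PC=6  xori  r4, r2, 12       | r0=0 r1=1 r2=0 r3=15 r4=12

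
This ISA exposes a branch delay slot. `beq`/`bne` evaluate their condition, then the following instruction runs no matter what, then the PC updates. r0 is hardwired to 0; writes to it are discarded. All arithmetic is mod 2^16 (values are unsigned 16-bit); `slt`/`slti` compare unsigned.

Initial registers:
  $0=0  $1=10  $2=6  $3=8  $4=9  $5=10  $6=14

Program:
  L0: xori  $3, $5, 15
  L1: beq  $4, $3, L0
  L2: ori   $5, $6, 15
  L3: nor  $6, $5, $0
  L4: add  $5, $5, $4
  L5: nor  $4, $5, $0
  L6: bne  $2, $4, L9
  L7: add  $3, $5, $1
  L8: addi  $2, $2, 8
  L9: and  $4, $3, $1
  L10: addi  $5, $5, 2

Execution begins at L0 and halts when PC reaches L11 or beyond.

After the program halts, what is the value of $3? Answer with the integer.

PC=0  xori  $3, $5, 15       | $0=0 $1=10 $2=6 $3=5 $4=9 $5=10 $6=14
PC=1  beq  $4, $3, L0        | $0=0 $1=10 $2=6 $3=5 $4=9 $5=10 $6=14  [not taken]
PC=2  ori   $5, $6, 15       | $0=0 $1=10 $2=6 $3=5 $4=9 $5=15 $6=14
PC=3  nor  $6, $5, $0        | $0=0 $1=10 $2=6 $3=5 $4=9 $5=15 $6=65520
PC=4  add  $5, $5, $4        | $0=0 $1=10 $2=6 $3=5 $4=9 $5=24 $6=65520
PC=5  nor  $4, $5, $0        | $0=0 $1=10 $2=6 $3=5 $4=65511 $5=24 $6=65520
PC=6  bne  $2, $4, L9        | $0=0 $1=10 $2=6 $3=5 $4=65511 $5=24 $6=65520  [TAKEN]
PC=7  add  $3, $5, $1        | $0=0 $1=10 $2=6 $3=34 $4=65511 $5=24 $6=65520
PC=9  and  $4, $3, $1        | $0=0 $1=10 $2=6 $3=34 $4=2 $5=24 $6=65520
PC=10 addi  $5, $5, 2        | $0=0 $1=10 $2=6 $3=34 $4=2 $5=26 $6=65520

34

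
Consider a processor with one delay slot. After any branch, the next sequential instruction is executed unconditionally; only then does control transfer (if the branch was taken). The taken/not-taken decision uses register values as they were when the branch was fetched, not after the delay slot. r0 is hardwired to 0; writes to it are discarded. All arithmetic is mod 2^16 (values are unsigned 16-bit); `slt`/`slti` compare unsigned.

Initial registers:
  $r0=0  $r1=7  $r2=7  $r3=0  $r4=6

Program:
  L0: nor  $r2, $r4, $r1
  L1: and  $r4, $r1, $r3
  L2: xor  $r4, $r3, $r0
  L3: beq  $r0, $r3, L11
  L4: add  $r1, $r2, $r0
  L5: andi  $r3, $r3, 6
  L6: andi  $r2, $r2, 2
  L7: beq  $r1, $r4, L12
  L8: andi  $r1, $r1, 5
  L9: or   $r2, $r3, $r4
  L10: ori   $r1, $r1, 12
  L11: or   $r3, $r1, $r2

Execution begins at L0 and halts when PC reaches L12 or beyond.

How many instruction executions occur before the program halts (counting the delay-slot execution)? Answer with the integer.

6

[0] nor  $r2, $r4, $r1  →  {$r0:0, $r1:7, $r2:65528, $r3:0, $r4:6}
[1] and  $r4, $r1, $r3  →  {$r0:0, $r1:7, $r2:65528, $r3:0, $r4:0}
[2] xor  $r4, $r3, $r0  →  {$r0:0, $r1:7, $r2:65528, $r3:0, $r4:0}
[3] beq  $r0, $r3, L11  →  {$r0:0, $r1:7, $r2:65528, $r3:0, $r4:0}  ⟨branch taken⟩
[4] add  $r1, $r2, $r0  →  {$r0:0, $r1:65528, $r2:65528, $r3:0, $r4:0}
[11] or   $r3, $r1, $r2  →  {$r0:0, $r1:65528, $r2:65528, $r3:65528, $r4:0}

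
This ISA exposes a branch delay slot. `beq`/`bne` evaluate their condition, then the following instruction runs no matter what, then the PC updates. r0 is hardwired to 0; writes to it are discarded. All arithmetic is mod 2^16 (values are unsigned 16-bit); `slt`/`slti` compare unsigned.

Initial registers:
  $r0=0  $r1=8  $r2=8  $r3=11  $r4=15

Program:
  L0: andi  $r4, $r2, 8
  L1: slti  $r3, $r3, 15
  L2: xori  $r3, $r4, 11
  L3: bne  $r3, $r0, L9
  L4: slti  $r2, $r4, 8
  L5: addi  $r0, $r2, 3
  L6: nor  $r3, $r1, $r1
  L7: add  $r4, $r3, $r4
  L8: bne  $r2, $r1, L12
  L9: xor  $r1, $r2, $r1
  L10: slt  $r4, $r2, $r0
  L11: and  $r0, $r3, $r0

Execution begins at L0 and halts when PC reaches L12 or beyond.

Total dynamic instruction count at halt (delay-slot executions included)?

PC=0  andi  $r4, $r2, 8      | $r0=0 $r1=8 $r2=8 $r3=11 $r4=8
PC=1  slti  $r3, $r3, 15     | $r0=0 $r1=8 $r2=8 $r3=1 $r4=8
PC=2  xori  $r3, $r4, 11     | $r0=0 $r1=8 $r2=8 $r3=3 $r4=8
PC=3  bne  $r3, $r0, L9      | $r0=0 $r1=8 $r2=8 $r3=3 $r4=8  [TAKEN]
PC=4  slti  $r2, $r4, 8      | $r0=0 $r1=8 $r2=0 $r3=3 $r4=8
PC=9  xor  $r1, $r2, $r1     | $r0=0 $r1=8 $r2=0 $r3=3 $r4=8
PC=10 slt  $r4, $r2, $r0     | $r0=0 $r1=8 $r2=0 $r3=3 $r4=0
PC=11 and  $r0, $r3, $r0     | $r0=0 $r1=8 $r2=0 $r3=3 $r4=0

8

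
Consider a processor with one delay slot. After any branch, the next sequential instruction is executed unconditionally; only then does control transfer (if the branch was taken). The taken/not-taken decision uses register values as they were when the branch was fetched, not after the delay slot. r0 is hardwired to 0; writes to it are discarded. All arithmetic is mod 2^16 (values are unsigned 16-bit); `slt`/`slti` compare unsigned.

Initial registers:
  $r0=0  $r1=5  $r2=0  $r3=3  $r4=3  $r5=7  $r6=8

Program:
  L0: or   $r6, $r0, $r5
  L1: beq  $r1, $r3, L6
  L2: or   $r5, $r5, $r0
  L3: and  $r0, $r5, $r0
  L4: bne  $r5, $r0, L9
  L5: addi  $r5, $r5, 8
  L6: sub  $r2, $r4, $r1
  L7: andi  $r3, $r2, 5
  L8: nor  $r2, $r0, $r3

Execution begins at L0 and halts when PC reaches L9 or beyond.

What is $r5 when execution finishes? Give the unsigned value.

  step pc=0: or   $r6, $r0, $r5  regs=(0,5,0,3,3,7,7)
  step pc=1: beq  $r1, $r3, L6  cond=F  regs=(0,5,0,3,3,7,7)
  step pc=2: or   $r5, $r5, $r0  regs=(0,5,0,3,3,7,7)
  step pc=3: and  $r0, $r5, $r0  regs=(0,5,0,3,3,7,7)
  step pc=4: bne  $r5, $r0, L9  cond=T  regs=(0,5,0,3,3,7,7)
  step pc=5: addi  $r5, $r5, 8  regs=(0,5,0,3,3,15,7)

15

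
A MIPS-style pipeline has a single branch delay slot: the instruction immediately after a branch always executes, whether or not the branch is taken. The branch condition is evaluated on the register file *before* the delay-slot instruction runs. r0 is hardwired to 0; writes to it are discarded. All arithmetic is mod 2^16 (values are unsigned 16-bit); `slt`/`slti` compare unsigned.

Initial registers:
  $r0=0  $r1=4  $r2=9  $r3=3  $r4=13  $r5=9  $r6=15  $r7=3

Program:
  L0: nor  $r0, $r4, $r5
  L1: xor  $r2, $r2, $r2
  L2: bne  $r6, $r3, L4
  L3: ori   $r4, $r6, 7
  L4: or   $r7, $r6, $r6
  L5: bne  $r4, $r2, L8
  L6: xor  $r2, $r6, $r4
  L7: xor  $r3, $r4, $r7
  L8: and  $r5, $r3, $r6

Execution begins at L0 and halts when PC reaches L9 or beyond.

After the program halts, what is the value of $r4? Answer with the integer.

15

  step pc=0: nor  $r0, $r4, $r5  regs=(0,4,9,3,13,9,15,3)
  step pc=1: xor  $r2, $r2, $r2  regs=(0,4,0,3,13,9,15,3)
  step pc=2: bne  $r6, $r3, L4  cond=T  regs=(0,4,0,3,13,9,15,3)
  step pc=3: ori   $r4, $r6, 7  regs=(0,4,0,3,15,9,15,3)
  step pc=4: or   $r7, $r6, $r6  regs=(0,4,0,3,15,9,15,15)
  step pc=5: bne  $r4, $r2, L8  cond=T  regs=(0,4,0,3,15,9,15,15)
  step pc=6: xor  $r2, $r6, $r4  regs=(0,4,0,3,15,9,15,15)
  step pc=8: and  $r5, $r3, $r6  regs=(0,4,0,3,15,3,15,15)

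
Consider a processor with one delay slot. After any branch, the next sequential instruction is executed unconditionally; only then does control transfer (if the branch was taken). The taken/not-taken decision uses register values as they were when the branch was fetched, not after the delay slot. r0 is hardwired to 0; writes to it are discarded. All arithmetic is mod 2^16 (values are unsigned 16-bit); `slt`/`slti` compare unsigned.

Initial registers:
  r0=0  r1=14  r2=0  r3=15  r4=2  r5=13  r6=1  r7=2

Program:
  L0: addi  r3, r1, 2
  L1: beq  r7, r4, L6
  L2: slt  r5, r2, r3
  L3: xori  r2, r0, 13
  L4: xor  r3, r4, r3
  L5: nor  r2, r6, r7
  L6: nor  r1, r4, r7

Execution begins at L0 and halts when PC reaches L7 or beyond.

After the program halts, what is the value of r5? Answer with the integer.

  step pc=0: addi  r3, r1, 2  regs=(0,14,0,16,2,13,1,2)
  step pc=1: beq  r7, r4, L6  cond=T  regs=(0,14,0,16,2,13,1,2)
  step pc=2: slt  r5, r2, r3  regs=(0,14,0,16,2,1,1,2)
  step pc=6: nor  r1, r4, r7  regs=(0,65533,0,16,2,1,1,2)

1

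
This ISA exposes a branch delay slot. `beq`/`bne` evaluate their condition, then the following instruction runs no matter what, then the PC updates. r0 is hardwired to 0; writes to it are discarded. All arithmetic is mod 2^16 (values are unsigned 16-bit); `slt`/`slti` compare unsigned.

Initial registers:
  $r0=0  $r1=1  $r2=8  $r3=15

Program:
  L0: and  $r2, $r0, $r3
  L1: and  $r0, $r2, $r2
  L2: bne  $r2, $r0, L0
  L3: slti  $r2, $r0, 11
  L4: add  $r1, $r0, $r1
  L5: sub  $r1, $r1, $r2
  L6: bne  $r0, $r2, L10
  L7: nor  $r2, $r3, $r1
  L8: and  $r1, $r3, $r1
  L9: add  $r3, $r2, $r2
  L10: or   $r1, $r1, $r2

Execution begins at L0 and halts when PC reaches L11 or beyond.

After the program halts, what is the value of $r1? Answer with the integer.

#0 and  $r2, $r0, $r3 ; 0/1/0/15
#1 and  $r0, $r2, $r2 ; 0/1/0/15
#2 bne  $r2, $r0, L0 ; 0/1/0/15 ; →fallthru
#3 slti  $r2, $r0, 11 ; 0/1/1/15
#4 add  $r1, $r0, $r1 ; 0/1/1/15
#5 sub  $r1, $r1, $r2 ; 0/0/1/15
#6 bne  $r0, $r2, L10 ; 0/0/1/15 ; →target
#7 nor  $r2, $r3, $r1 ; 0/0/65520/15
#10 or   $r1, $r1, $r2 ; 0/65520/65520/15

65520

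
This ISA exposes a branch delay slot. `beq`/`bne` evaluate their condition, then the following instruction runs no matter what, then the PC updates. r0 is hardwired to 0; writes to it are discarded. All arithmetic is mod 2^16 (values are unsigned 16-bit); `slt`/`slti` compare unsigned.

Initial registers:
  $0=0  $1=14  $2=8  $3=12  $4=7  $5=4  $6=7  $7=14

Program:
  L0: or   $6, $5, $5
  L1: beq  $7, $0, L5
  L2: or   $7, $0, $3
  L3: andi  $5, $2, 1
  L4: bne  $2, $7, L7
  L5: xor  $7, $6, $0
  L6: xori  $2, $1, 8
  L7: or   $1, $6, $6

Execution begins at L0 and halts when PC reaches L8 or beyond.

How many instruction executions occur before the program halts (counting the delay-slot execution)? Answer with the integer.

7

#0 or   $6, $5, $5 ; 0/14/8/12/7/4/4/14
#1 beq  $7, $0, L5 ; 0/14/8/12/7/4/4/14 ; →fallthru
#2 or   $7, $0, $3 ; 0/14/8/12/7/4/4/12
#3 andi  $5, $2, 1 ; 0/14/8/12/7/0/4/12
#4 bne  $2, $7, L7 ; 0/14/8/12/7/0/4/12 ; →target
#5 xor  $7, $6, $0 ; 0/14/8/12/7/0/4/4
#7 or   $1, $6, $6 ; 0/4/8/12/7/0/4/4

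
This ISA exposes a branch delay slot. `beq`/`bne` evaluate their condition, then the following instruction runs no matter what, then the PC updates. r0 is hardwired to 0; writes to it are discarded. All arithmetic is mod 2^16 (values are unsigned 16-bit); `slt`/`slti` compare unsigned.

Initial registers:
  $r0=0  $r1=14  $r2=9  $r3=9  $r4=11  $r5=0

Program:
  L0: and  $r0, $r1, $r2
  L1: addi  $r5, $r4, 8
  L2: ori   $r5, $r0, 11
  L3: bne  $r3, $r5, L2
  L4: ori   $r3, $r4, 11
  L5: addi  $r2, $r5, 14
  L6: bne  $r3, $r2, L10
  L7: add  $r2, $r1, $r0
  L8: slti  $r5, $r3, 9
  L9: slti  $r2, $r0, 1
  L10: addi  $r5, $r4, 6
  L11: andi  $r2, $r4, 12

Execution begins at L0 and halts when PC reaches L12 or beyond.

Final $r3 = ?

  step pc=0: and  $r0, $r1, $r2  regs=(0,14,9,9,11,0)
  step pc=1: addi  $r5, $r4, 8  regs=(0,14,9,9,11,19)
  step pc=2: ori   $r5, $r0, 11  regs=(0,14,9,9,11,11)
  step pc=3: bne  $r3, $r5, L2  cond=T  regs=(0,14,9,9,11,11)
  step pc=4: ori   $r3, $r4, 11  regs=(0,14,9,11,11,11)
  step pc=2: ori   $r5, $r0, 11  regs=(0,14,9,11,11,11)
  step pc=3: bne  $r3, $r5, L2  cond=F  regs=(0,14,9,11,11,11)
  step pc=4: ori   $r3, $r4, 11  regs=(0,14,9,11,11,11)
  step pc=5: addi  $r2, $r5, 14  regs=(0,14,25,11,11,11)
  step pc=6: bne  $r3, $r2, L10  cond=T  regs=(0,14,25,11,11,11)
  step pc=7: add  $r2, $r1, $r0  regs=(0,14,14,11,11,11)
  step pc=10: addi  $r5, $r4, 6  regs=(0,14,14,11,11,17)
  step pc=11: andi  $r2, $r4, 12  regs=(0,14,8,11,11,17)

11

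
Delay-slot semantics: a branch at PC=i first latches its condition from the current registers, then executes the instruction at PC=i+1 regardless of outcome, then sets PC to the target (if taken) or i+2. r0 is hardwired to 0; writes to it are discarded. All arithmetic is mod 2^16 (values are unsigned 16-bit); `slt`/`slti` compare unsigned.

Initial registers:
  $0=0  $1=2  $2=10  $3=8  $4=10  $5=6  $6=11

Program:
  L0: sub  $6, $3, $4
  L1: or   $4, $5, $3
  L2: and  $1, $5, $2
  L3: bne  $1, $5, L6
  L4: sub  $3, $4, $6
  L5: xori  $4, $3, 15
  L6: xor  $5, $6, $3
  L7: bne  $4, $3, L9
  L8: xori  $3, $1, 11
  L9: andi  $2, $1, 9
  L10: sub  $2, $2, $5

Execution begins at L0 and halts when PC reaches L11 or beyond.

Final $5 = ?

[0] sub  $6, $3, $4  →  {$0:0, $1:2, $2:10, $3:8, $4:10, $5:6, $6:65534}
[1] or   $4, $5, $3  →  {$0:0, $1:2, $2:10, $3:8, $4:14, $5:6, $6:65534}
[2] and  $1, $5, $2  →  {$0:0, $1:2, $2:10, $3:8, $4:14, $5:6, $6:65534}
[3] bne  $1, $5, L6  →  {$0:0, $1:2, $2:10, $3:8, $4:14, $5:6, $6:65534}  ⟨branch taken⟩
[4] sub  $3, $4, $6  →  {$0:0, $1:2, $2:10, $3:16, $4:14, $5:6, $6:65534}
[6] xor  $5, $6, $3  →  {$0:0, $1:2, $2:10, $3:16, $4:14, $5:65518, $6:65534}
[7] bne  $4, $3, L9  →  {$0:0, $1:2, $2:10, $3:16, $4:14, $5:65518, $6:65534}  ⟨branch taken⟩
[8] xori  $3, $1, 11  →  {$0:0, $1:2, $2:10, $3:9, $4:14, $5:65518, $6:65534}
[9] andi  $2, $1, 9  →  {$0:0, $1:2, $2:0, $3:9, $4:14, $5:65518, $6:65534}
[10] sub  $2, $2, $5  →  {$0:0, $1:2, $2:18, $3:9, $4:14, $5:65518, $6:65534}

65518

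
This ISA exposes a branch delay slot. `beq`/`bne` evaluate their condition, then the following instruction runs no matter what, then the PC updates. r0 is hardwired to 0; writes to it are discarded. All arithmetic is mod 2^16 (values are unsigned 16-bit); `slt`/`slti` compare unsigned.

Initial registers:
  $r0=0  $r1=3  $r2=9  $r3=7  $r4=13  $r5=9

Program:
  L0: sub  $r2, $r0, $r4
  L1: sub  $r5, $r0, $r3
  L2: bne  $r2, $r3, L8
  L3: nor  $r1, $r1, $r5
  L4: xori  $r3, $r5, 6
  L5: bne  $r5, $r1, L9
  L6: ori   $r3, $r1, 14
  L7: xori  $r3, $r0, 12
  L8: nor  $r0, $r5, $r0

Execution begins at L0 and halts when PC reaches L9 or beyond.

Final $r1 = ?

[0] sub  $r2, $r0, $r4  →  {$r0:0, $r1:3, $r2:65523, $r3:7, $r4:13, $r5:9}
[1] sub  $r5, $r0, $r3  →  {$r0:0, $r1:3, $r2:65523, $r3:7, $r4:13, $r5:65529}
[2] bne  $r2, $r3, L8  →  {$r0:0, $r1:3, $r2:65523, $r3:7, $r4:13, $r5:65529}  ⟨branch taken⟩
[3] nor  $r1, $r1, $r5  →  {$r0:0, $r1:4, $r2:65523, $r3:7, $r4:13, $r5:65529}
[8] nor  $r0, $r5, $r0  →  {$r0:0, $r1:4, $r2:65523, $r3:7, $r4:13, $r5:65529}

4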